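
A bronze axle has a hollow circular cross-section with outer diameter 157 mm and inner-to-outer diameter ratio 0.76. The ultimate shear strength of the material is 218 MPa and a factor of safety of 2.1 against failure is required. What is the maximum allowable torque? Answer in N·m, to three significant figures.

τ_allow = 218/2.1 = 103.8 MPa.
For a hollow shaft T_allow = τ_allow·πd_o³(1−k⁴)/16 with 1−k⁴ = 0.6664, so πd_o³(1−k⁴)/16 = 506300 mm³.
T_allow = 103.8×506300 = 5.256×10^7 N·mm = 52560 N·m.

T_allow = 52600 N·m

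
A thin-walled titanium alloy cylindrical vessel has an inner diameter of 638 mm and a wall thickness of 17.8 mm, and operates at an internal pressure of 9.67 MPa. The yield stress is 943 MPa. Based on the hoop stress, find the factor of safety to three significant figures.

σ_h = pD/(2t) = 9.67×638/(2×17.8) = 173.3 MPa.
n = 943/173.3 = 5.441.

n = 5.44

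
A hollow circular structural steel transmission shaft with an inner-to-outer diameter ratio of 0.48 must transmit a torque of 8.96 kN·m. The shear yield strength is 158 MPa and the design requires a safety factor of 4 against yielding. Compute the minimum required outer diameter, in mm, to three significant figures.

τ_allow = 158/4 = 39.50 MPa.
For a hollow shaft τ = 16T/[πd_o³(1−k⁴)] with k = 0.48, so 1−k⁴ = 0.9469.
d_o³ = 16T/[π τ_allow (1−k⁴)] = 16×8960000/(π×39.50×0.9469) = 1.220×10^6 mm³.
d_o = 106.9 mm.

d_o = 107 mm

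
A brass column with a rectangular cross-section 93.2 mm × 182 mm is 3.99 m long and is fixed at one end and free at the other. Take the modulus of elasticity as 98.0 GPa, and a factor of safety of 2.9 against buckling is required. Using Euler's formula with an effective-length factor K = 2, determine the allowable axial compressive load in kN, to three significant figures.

Buckling occurs about the weak axis: I_min = h·b³/12 = 182×93.2³/12 = 1.228×10^7 mm⁴ (b = 93.2 mm is the smaller dimension).
Effective length L_e = KL = 2×3.99 m = 7980 mm.
Euler critical load P_cr = π²EI/L_e² = π²×98000×1.228×10^7/7980² = 186500 N.
P_allow = P_cr/n = 186500/2.9 = 64310 N.

P_allow = 64.3 kN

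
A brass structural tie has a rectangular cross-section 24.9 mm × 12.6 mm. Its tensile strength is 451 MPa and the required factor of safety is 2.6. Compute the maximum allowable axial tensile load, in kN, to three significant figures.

σ_allow = 451/2.6 = 173.5 MPa.
A = 24.9×12.6 = 313.7 mm².
F_allow = σ_allow × A = 173.5×313.7 = 54420 N.

F_allow = 54.4 kN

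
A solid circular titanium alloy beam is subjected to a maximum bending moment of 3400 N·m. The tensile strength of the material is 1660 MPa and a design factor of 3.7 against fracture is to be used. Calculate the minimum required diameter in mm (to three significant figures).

σ_allow = 1660/3.7 = 448.6 MPa.
For a solid circular section σ = 32M/(πd³), so d³ = 32M/(π σ_allow) = 32×3400000/(π×448.6) = 77190 mm³.
d = 42.58 mm.

d = 42.6 mm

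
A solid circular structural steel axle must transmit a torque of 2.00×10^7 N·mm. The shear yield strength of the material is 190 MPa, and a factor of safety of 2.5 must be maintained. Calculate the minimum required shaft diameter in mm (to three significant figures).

d = 110 mm

Allowable shear stress τ_allow = 190/2.5 = 76.00 MPa.
For a solid shaft τ = 16T/(πd³), so d³ = 16T/(π τ_allow) = 16×2.0000×10^7/(π×76.00) = 1.340×10^6 mm³.
d = (1.340×10^6)^(1/3) = 110.3 mm.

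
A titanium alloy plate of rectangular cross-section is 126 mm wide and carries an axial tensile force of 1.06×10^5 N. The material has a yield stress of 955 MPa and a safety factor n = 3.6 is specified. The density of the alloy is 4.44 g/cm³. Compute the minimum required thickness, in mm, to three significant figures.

σ_allow = 955/3.6 = 265.3 MPa.
Required area A = F/σ_allow = 106000/265.3 = 399.6 mm².
t = A/w = 399.6/126 = 3.171 mm.

t = 3.17 mm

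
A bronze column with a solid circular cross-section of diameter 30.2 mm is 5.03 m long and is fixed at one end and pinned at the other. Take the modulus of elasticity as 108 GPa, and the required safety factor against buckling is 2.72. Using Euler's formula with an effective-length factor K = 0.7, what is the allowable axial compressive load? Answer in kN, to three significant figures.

I = πd⁴/64 = π×30.2⁴/64 = 40830 mm⁴.
Effective length L_e = KL = 0.7×5.03 m = 3521 mm.
Euler critical load P_cr = π²EI/L_e² = π²×108000×40830/3521² = 3511 N.
P_allow = P_cr/n = 3511/2.72 = 1291 N.

P_allow = 1.29 kN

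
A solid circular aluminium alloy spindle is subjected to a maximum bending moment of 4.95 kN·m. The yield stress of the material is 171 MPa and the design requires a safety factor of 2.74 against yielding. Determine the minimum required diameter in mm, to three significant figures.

σ_allow = 171/2.74 = 62.41 MPa.
For a solid circular section σ = 32M/(πd³), so d³ = 32M/(π σ_allow) = 32×4950000/(π×62.41) = 807900 mm³.
d = 93.14 mm.

d = 93.1 mm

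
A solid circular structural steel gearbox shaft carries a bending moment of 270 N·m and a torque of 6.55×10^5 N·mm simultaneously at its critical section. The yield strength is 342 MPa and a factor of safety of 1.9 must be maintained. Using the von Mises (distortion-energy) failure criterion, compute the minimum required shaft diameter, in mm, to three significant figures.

d = 32.9 mm

σ_allow = σ_y/n = 342/1.9 = 180.0 MPa.
For a solid shaft σ_b = 32M/(πd³) and τ = 16T/(πd³), so the von Mises stress is σ' = (16/πd³)·√(4M²+3T²).
√(4M²+3T²) = √(4×(270000)² + 3×(655000)²) = 1.256×10^6 N·mm.
d³ = 16×1.256×10^6/(π×180.0) = 35550 mm³.
d = 32.88 mm.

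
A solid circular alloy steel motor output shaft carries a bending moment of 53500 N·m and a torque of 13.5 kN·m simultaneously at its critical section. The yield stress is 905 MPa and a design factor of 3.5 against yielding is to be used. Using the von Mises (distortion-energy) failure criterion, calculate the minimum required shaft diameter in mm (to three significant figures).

σ_allow = σ_y/n = 905/3.5 = 258.6 MPa.
For a solid shaft σ_b = 32M/(πd³) and τ = 16T/(πd³), so the von Mises stress is σ' = (16/πd³)·√(4M²+3T²).
√(4M²+3T²) = √(4×(5.350×10^7)² + 3×(1.350×10^7)²) = 1.095×10^8 N·mm.
d³ = 16×1.095×10^8/(π×258.6) = 2.157×10^6 mm³.
d = 129.2 mm.

d = 129 mm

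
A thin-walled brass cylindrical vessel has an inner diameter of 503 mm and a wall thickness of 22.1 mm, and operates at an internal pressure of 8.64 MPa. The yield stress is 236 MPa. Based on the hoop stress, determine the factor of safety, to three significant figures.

n = 2.40

σ_h = pD/(2t) = 8.64×503/(2×22.1) = 98.32 MPa.
n = 236/98.32 = 2.400.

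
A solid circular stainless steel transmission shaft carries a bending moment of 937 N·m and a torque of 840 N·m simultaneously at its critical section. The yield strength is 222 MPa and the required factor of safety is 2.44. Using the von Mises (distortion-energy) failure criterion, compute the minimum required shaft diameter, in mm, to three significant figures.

d = 51.0 mm

σ_allow = σ_y/n = 222/2.44 = 90.98 MPa.
For a solid shaft σ_b = 32M/(πd³) and τ = 16T/(πd³), so the von Mises stress is σ' = (16/πd³)·√(4M²+3T²).
√(4M²+3T²) = √(4×(937000)² + 3×(840000)²) = 2.372×10^6 N·mm.
d³ = 16×2.372×10^6/(π×90.98) = 132800 mm³.
d = 51.02 mm.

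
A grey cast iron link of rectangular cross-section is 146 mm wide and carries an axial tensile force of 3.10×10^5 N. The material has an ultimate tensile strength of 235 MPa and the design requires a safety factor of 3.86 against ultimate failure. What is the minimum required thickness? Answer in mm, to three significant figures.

t = 34.9 mm

σ_allow = 235/3.86 = 60.88 MPa.
Required area A = F/σ_allow = 310000/60.88 = 5092 mm².
t = A/w = 5092/146 = 34.88 mm.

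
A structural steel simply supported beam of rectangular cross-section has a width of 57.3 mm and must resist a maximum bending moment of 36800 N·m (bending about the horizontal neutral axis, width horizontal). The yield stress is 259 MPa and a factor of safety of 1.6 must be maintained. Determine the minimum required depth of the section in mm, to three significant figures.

h = 154 mm

σ_allow = 259/1.6 = 161.9 MPa.
For a rectangular section σ = 6M/(bh²), so h² = 6M/(b σ_allow) = 6×3.6800×10^7/(57.3×161.9) = 23800 mm².
h = 154.3 mm.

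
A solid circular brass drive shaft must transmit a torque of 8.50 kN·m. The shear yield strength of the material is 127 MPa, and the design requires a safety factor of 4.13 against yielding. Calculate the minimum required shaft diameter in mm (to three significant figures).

d = 112 mm

Allowable shear stress τ_allow = 127/4.13 = 30.75 MPa.
For a solid shaft τ = 16T/(πd³), so d³ = 16T/(π τ_allow) = 16×8500000/(π×30.75) = 1.408×10^6 mm³.
d = (1.408×10^6)^(1/3) = 112.1 mm.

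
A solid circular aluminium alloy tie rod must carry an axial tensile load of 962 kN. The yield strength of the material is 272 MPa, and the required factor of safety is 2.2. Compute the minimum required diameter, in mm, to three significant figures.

d = 99.5 mm

Allowable stress σ_allow = 272/2.2 = 123.6 MPa.
Required area A = F/σ_allow = 962000/123.6 = 7781 mm².
A = πd²/4 → d = √(4A/π) = 99.53 mm.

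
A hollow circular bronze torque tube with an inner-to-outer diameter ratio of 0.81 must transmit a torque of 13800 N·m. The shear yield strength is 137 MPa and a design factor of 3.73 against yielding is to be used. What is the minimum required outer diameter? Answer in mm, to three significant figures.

τ_allow = 137/3.73 = 36.73 MPa.
For a hollow shaft τ = 16T/[πd_o³(1−k⁴)] with k = 0.81, so 1−k⁴ = 0.5695.
d_o³ = 16T/[π τ_allow (1−k⁴)] = 16×1.3800×10^7/(π×36.73×0.5695) = 3.360×10^6 mm³.
d_o = 149.8 mm.

d_o = 150 mm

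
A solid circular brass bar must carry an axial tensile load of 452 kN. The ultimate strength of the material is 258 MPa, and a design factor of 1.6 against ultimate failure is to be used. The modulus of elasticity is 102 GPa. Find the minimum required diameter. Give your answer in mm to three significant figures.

Allowable stress σ_allow = 258/1.6 = 161.2 MPa.
Required area A = F/σ_allow = 452000/161.2 = 2803 mm².
A = πd²/4 → d = √(4A/π) = 59.74 mm.

d = 59.7 mm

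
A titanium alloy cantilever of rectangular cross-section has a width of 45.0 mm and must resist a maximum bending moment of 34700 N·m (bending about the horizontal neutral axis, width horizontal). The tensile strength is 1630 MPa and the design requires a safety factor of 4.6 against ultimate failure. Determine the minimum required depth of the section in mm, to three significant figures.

h = 114 mm

σ_allow = 1630/4.6 = 354.3 MPa.
For a rectangular section σ = 6M/(bh²), so h² = 6M/(b σ_allow) = 6×3.4700×10^7/(45.0×354.3) = 13060 mm².
h = 114.3 mm.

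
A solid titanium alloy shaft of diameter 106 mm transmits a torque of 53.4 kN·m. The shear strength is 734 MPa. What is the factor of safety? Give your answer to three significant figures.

τ = 16T/(πd³) = 16×5.3400×10^7/(π×106³) = 228.3 MPa.
n = τ_limit/τ = 734/228.3 = 3.214.

n = 3.21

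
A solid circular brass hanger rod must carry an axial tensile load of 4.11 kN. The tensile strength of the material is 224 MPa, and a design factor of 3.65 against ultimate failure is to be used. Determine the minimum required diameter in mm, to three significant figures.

Allowable stress σ_allow = 224/3.65 = 61.37 MPa.
Required area A = F/σ_allow = 4110.0/61.37 = 66.97 mm².
A = πd²/4 → d = √(4A/π) = 9.234 mm.

d = 9.23 mm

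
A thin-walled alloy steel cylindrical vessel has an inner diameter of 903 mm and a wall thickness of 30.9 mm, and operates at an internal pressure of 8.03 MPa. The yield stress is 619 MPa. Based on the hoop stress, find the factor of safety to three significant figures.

σ_h = pD/(2t) = 8.03×903/(2×30.9) = 117.3 MPa.
n = 619/117.3 = 5.276.

n = 5.28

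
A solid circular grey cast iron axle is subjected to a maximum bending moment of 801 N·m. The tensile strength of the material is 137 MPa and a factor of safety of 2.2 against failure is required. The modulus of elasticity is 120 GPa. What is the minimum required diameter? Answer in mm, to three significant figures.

d = 50.8 mm

σ_allow = 137/2.2 = 62.27 MPa.
For a solid circular section σ = 32M/(πd³), so d³ = 32M/(π σ_allow) = 32×801000/(π×62.27) = 131000 mm³.
d = 50.79 mm.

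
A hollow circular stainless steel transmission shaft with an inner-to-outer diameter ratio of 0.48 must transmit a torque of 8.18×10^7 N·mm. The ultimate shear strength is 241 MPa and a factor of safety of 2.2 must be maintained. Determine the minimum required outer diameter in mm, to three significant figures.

d_o = 159 mm

τ_allow = 241/2.2 = 109.5 MPa.
For a hollow shaft τ = 16T/[πd_o³(1−k⁴)] with k = 0.48, so 1−k⁴ = 0.9469.
d_o³ = 16T/[π τ_allow (1−k⁴)] = 16×8.1800×10^7/(π×109.5×0.9469) = 4.016×10^6 mm³.
d_o = 159.0 mm.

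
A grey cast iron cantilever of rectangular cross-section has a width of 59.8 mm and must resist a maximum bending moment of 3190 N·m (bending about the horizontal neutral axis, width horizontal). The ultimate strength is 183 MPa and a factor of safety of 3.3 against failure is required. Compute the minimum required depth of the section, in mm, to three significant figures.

σ_allow = 183/3.3 = 55.45 MPa.
For a rectangular section σ = 6M/(bh²), so h² = 6M/(b σ_allow) = 6×3190000/(59.8×55.45) = 5772 mm².
h = 75.97 mm.

h = 76.0 mm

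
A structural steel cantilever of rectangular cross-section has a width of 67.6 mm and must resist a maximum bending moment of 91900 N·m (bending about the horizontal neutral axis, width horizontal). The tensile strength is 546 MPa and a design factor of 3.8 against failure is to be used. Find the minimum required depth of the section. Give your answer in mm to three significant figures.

σ_allow = 546/3.8 = 143.7 MPa.
For a rectangular section σ = 6M/(bh²), so h² = 6M/(b σ_allow) = 6×9.1900×10^7/(67.6×143.7) = 56770 mm².
h = 238.3 mm.

h = 238 mm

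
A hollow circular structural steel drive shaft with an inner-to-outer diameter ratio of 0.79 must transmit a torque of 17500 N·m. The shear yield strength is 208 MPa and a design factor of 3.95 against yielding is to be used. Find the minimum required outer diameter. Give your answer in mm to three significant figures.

d_o = 140 mm

τ_allow = 208/3.95 = 52.66 MPa.
For a hollow shaft τ = 16T/[πd_o³(1−k⁴)] with k = 0.79, so 1−k⁴ = 0.6105.
d_o³ = 16T/[π τ_allow (1−k⁴)] = 16×1.7500×10^7/(π×52.66×0.6105) = 2.772×10^6 mm³.
d_o = 140.5 mm.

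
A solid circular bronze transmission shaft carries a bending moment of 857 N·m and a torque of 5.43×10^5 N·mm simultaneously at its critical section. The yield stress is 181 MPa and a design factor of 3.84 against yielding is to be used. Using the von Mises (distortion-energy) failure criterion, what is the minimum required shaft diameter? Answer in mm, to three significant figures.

d = 59.6 mm

σ_allow = σ_y/n = 181/3.84 = 47.14 MPa.
For a solid shaft σ_b = 32M/(πd³) and τ = 16T/(πd³), so the von Mises stress is σ' = (16/πd³)·√(4M²+3T²).
√(4M²+3T²) = √(4×(857000)² + 3×(543000)²) = 1.955×10^6 N·mm.
d³ = 16×1.955×10^6/(π×47.14) = 211200 mm³.
d = 59.56 mm.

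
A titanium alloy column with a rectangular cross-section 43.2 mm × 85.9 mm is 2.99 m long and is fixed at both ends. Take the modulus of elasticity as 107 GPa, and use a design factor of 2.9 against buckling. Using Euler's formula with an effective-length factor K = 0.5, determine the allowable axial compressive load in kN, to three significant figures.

Buckling occurs about the weak axis: I_min = h·b³/12 = 85.9×43.2³/12 = 577100 mm⁴ (b = 43.2 mm is the smaller dimension).
Effective length L_e = KL = 0.5×2.99 m = 1495 mm.
Euler critical load P_cr = π²EI/L_e² = π²×107000×577100/1495² = 272700 N.
P_allow = P_cr/n = 272700/2.9 = 94030 N.

P_allow = 94.0 kN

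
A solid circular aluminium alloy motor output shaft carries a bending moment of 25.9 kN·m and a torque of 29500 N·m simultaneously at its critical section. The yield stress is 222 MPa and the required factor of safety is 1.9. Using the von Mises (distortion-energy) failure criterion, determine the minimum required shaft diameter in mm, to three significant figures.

d = 147 mm

σ_allow = σ_y/n = 222/1.9 = 116.8 MPa.
For a solid shaft σ_b = 32M/(πd³) and τ = 16T/(πd³), so the von Mises stress is σ' = (16/πd³)·√(4M²+3T²).
√(4M²+3T²) = √(4×(2.590×10^7)² + 3×(2.950×10^7)²) = 7.276×10^7 N·mm.
d³ = 16×7.276×10^7/(π×116.8) = 3.171×10^6 mm³.
d = 146.9 mm.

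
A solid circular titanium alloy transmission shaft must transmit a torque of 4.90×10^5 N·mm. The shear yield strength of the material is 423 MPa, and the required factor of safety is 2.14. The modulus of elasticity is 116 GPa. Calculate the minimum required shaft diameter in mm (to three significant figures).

d = 23.3 mm

Allowable shear stress τ_allow = 423/2.14 = 197.7 MPa.
For a solid shaft τ = 16T/(πd³), so d³ = 16T/(π τ_allow) = 16×490000/(π×197.7) = 12630 mm³.
d = (12630)^(1/3) = 23.29 mm.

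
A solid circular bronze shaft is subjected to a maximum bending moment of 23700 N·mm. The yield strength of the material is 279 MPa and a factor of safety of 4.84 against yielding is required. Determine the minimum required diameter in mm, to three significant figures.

σ_allow = 279/4.84 = 57.64 MPa.
For a solid circular section σ = 32M/(πd³), so d³ = 32M/(π σ_allow) = 32×23700/(π×57.64) = 4188 mm³.
d = 16.12 mm.

d = 16.1 mm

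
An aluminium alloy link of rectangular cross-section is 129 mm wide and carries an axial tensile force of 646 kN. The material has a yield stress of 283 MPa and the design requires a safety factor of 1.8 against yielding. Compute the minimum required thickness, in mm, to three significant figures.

σ_allow = 283/1.8 = 157.2 MPa.
Required area A = F/σ_allow = 646000/157.2 = 4109 mm².
t = A/w = 4109/129 = 31.85 mm.

t = 31.9 mm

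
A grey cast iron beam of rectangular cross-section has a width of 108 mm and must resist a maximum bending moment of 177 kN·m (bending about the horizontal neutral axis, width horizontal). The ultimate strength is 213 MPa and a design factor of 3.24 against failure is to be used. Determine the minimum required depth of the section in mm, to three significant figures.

h = 387 mm

σ_allow = 213/3.24 = 65.74 MPa.
For a rectangular section σ = 6M/(bh²), so h² = 6M/(b σ_allow) = 6×1.7700×10^8/(108×65.74) = 149600 mm².
h = 386.8 mm.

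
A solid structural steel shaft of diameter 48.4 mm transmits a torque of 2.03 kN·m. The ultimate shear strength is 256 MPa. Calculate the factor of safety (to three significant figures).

τ = 16T/(πd³) = 16×2030000/(π×48.4³) = 91.19 MPa.
n = τ_limit/τ = 256/91.19 = 2.807.

n = 2.81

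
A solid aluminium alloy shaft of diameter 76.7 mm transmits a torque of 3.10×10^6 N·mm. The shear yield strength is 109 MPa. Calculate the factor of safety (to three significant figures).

n = 3.12

τ = 16T/(πd³) = 16×3100000/(π×76.7³) = 34.99 MPa.
n = τ_limit/τ = 109/34.99 = 3.115.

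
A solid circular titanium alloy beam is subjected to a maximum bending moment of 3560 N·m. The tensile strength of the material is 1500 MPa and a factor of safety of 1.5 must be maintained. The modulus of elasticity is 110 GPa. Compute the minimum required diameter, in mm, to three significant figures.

d = 33.1 mm

σ_allow = 1500/1.5 = 1000 MPa.
For a solid circular section σ = 32M/(πd³), so d³ = 32M/(π σ_allow) = 32×3560000/(π×1000) = 36260 mm³.
d = 33.10 mm.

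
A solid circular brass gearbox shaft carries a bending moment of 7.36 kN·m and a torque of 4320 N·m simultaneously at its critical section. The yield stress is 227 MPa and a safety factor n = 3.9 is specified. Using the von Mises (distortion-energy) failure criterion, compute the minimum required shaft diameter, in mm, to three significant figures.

d = 113 mm

σ_allow = σ_y/n = 227/3.9 = 58.21 MPa.
For a solid shaft σ_b = 32M/(πd³) and τ = 16T/(πd³), so the von Mises stress is σ' = (16/πd³)·√(4M²+3T²).
√(4M²+3T²) = √(4×(7.360×10^6)² + 3×(4.320×10^6)²) = 1.651×10^7 N·mm.
d³ = 16×1.651×10^7/(π×58.21) = 1.445×10^6 mm³.
d = 113.1 mm.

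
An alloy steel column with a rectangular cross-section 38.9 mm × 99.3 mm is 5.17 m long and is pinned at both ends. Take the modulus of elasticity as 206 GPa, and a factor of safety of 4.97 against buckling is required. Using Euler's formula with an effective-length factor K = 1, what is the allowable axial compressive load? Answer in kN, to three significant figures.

P_allow = 7.45 kN

Buckling occurs about the weak axis: I_min = h·b³/12 = 99.3×38.9³/12 = 487100 mm⁴ (b = 38.9 mm is the smaller dimension).
Effective length L_e = KL = 1×5.17 m = 5170 mm.
Euler critical load P_cr = π²EI/L_e² = π²×206000×487100/5170² = 37050 N.
P_allow = P_cr/n = 37050/4.97 = 7455 N.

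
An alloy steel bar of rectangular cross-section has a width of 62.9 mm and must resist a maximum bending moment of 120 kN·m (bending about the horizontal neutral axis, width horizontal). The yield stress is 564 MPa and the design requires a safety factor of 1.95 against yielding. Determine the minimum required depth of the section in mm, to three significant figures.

h = 199 mm

σ_allow = 564/1.95 = 289.2 MPa.
For a rectangular section σ = 6M/(bh²), so h² = 6M/(b σ_allow) = 6×1.2000×10^8/(62.9×289.2) = 39580 mm².
h = 198.9 mm.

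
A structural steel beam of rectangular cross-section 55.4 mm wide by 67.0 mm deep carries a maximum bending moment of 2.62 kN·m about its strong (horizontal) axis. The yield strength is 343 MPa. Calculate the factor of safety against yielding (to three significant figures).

Section modulus S = bh²/6 = 55.4×67.0²/6 = 41450 mm³.
σ = M/S = 2620000/41450 = 63.21 MPa.
n = 343/63.21 = 5.426.

n = 5.43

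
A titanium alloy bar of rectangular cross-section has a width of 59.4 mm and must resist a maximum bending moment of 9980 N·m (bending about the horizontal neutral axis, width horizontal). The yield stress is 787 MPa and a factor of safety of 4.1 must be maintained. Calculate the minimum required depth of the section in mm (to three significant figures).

σ_allow = 787/4.1 = 192.0 MPa.
For a rectangular section σ = 6M/(bh²), so h² = 6M/(b σ_allow) = 6×9980000/(59.4×192.0) = 5252 mm².
h = 72.47 mm.

h = 72.5 mm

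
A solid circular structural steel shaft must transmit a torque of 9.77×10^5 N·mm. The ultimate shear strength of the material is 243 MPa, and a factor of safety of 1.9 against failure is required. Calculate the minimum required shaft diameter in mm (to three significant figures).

d = 33.9 mm

Allowable shear stress τ_allow = 243/1.9 = 127.9 MPa.
For a solid shaft τ = 16T/(πd³), so d³ = 16T/(π τ_allow) = 16×977000/(π×127.9) = 38910 mm³.
d = (38910)^(1/3) = 33.88 mm.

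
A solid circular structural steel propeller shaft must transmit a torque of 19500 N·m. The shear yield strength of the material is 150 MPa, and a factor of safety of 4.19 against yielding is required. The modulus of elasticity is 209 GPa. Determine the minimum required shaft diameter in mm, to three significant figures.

d = 141 mm

Allowable shear stress τ_allow = 150/4.19 = 35.80 MPa.
For a solid shaft τ = 16T/(πd³), so d³ = 16T/(π τ_allow) = 16×1.9500×10^7/(π×35.80) = 2.774×10^6 mm³.
d = (2.774×10^6)^(1/3) = 140.5 mm.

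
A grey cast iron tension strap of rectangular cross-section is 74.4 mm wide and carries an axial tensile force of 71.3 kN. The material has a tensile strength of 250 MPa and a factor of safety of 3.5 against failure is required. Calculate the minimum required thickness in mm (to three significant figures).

t = 13.4 mm

σ_allow = 250/3.5 = 71.43 MPa.
Required area A = F/σ_allow = 71300/71.43 = 998.2 mm².
t = A/w = 998.2/74.4 = 13.42 mm.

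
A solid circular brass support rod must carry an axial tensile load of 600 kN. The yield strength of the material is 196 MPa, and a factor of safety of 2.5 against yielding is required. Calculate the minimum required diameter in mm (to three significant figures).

d = 98.7 mm

Allowable stress σ_allow = 196/2.5 = 78.40 MPa.
Required area A = F/σ_allow = 600000/78.40 = 7653 mm².
A = πd²/4 → d = √(4A/π) = 98.71 mm.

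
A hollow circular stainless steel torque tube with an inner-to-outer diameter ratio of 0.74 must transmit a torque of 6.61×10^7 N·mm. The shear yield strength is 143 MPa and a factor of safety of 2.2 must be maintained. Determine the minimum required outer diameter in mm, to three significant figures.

d_o = 195 mm

τ_allow = 143/2.2 = 65.00 MPa.
For a hollow shaft τ = 16T/[πd_o³(1−k⁴)] with k = 0.74, so 1−k⁴ = 0.7001.
d_o³ = 16T/[π τ_allow (1−k⁴)] = 16×6.6100×10^7/(π×65.00×0.7001) = 7.397×10^6 mm³.
d_o = 194.8 mm.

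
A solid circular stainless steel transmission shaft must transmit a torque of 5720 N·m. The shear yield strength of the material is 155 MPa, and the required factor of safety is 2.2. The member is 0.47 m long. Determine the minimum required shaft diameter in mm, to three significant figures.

d = 74.5 mm

Allowable shear stress τ_allow = 155/2.2 = 70.45 MPa.
For a solid shaft τ = 16T/(πd³), so d³ = 16T/(π τ_allow) = 16×5720000/(π×70.45) = 413500 mm³.
d = (413500)^(1/3) = 74.50 mm.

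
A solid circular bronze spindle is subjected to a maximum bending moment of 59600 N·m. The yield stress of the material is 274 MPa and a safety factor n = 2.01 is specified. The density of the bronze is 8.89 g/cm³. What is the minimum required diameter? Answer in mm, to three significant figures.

σ_allow = 274/2.01 = 136.3 MPa.
For a solid circular section σ = 32M/(πd³), so d³ = 32M/(π σ_allow) = 32×5.9600×10^7/(π×136.3) = 4.453×10^6 mm³.
d = 164.5 mm.

d = 165 mm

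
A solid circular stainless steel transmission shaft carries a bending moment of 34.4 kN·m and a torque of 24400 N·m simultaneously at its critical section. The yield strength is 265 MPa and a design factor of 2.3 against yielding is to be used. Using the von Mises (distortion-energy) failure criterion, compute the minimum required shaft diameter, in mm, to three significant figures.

d = 153 mm

σ_allow = σ_y/n = 265/2.3 = 115.2 MPa.
For a solid shaft σ_b = 32M/(πd³) and τ = 16T/(πd³), so the von Mises stress is σ' = (16/πd³)·√(4M²+3T²).
√(4M²+3T²) = √(4×(3.440×10^7)² + 3×(2.440×10^7)²) = 8.074×10^7 N·mm.
d³ = 16×8.074×10^7/(π×115.2) = 3.569×10^6 mm³.
d = 152.8 mm.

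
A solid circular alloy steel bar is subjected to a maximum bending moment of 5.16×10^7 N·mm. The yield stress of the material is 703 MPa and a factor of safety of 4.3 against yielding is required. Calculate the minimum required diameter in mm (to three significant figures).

d = 148 mm

σ_allow = 703/4.3 = 163.5 MPa.
For a solid circular section σ = 32M/(πd³), so d³ = 32M/(π σ_allow) = 32×5.1600×10^7/(π×163.5) = 3.215×10^6 mm³.
d = 147.6 mm.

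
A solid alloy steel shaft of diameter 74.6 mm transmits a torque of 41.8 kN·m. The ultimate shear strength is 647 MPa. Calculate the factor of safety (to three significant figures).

n = 1.26

τ = 16T/(πd³) = 16×4.1800×10^7/(π×74.6³) = 512.8 MPa.
n = τ_limit/τ = 647/512.8 = 1.262.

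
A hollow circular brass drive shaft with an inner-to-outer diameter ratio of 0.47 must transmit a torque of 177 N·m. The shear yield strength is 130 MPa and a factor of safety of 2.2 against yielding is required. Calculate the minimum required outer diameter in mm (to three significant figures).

d_o = 25.2 mm

τ_allow = 130/2.2 = 59.09 MPa.
For a hollow shaft τ = 16T/[πd_o³(1−k⁴)] with k = 0.47, so 1−k⁴ = 0.9512.
d_o³ = 16T/[π τ_allow (1−k⁴)] = 16×177000/(π×59.09×0.9512) = 16040 mm³.
d_o = 25.22 mm.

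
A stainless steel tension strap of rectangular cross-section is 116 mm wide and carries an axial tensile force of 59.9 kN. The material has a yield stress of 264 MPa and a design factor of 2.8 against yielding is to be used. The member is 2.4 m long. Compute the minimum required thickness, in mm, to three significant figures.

σ_allow = 264/2.8 = 94.29 MPa.
Required area A = F/σ_allow = 59900/94.29 = 635.3 mm².
t = A/w = 635.3/116 = 5.477 mm.

t = 5.48 mm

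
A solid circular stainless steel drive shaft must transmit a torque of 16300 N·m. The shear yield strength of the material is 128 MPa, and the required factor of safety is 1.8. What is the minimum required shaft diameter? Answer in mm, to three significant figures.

d = 105 mm

Allowable shear stress τ_allow = 128/1.8 = 71.11 MPa.
For a solid shaft τ = 16T/(πd³), so d³ = 16T/(π τ_allow) = 16×1.6300×10^7/(π×71.11) = 1.167×10^6 mm³.
d = (1.167×10^6)^(1/3) = 105.3 mm.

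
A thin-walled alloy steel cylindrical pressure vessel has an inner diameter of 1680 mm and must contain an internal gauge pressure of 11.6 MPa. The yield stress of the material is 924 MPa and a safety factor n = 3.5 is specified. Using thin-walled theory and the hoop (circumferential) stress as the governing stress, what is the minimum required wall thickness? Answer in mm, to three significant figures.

σ_allow = 924/3.5 = 264.0 MPa.
Hoop stress σ_h = pD/(2t), so t = pD/(2σ_allow) = 11.6×1680/(2×264.0) = 36.91 mm.

t = 36.9 mm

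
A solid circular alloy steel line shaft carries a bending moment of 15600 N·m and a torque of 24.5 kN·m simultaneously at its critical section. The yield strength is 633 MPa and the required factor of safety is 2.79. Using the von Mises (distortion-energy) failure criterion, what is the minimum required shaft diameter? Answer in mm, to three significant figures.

σ_allow = σ_y/n = 633/2.79 = 226.9 MPa.
For a solid shaft σ_b = 32M/(πd³) and τ = 16T/(πd³), so the von Mises stress is σ' = (16/πd³)·√(4M²+3T²).
√(4M²+3T²) = √(4×(1.560×10^7)² + 3×(2.450×10^7)²) = 5.267×10^7 N·mm.
d³ = 16×5.267×10^7/(π×226.9) = 1.182×10^6 mm³.
d = 105.7 mm.

d = 106 mm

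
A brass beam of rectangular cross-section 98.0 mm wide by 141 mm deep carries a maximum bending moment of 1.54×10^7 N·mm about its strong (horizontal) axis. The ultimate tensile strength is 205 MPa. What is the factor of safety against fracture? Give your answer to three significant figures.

n = 4.32

Section modulus S = bh²/6 = 98.0×141²/6 = 324700 mm³.
σ = M/S = 1.5400×10^7/324700 = 47.43 MPa.
n = 205/47.43 = 4.323.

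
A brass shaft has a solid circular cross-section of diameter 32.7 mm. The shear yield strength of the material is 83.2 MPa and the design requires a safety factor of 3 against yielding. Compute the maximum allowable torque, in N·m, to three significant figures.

τ_allow = 83.2/3 = 27.73 MPa.
For a solid shaft T_allow = τ_allow·πd³/16; πd³/16 = π×32.7³/16 = 6866 mm³.
T_allow = 27.73×6866 = 190400 N·mm = 190.4 N·m.

T_allow = 190 N·m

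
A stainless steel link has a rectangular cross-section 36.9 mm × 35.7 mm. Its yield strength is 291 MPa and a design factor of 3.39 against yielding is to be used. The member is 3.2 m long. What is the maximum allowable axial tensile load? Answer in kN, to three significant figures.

σ_allow = 291/3.39 = 85.84 MPa.
A = 36.9×35.7 = 1317 mm².
F_allow = σ_allow × A = 85.84×1317 = 113100 N.

F_allow = 113 kN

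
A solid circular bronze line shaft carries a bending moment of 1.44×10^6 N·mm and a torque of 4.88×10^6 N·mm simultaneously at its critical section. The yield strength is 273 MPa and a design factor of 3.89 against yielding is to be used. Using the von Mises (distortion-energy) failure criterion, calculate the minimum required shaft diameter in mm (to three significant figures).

σ_allow = σ_y/n = 273/3.89 = 70.18 MPa.
For a solid shaft σ_b = 32M/(πd³) and τ = 16T/(πd³), so the von Mises stress is σ' = (16/πd³)·√(4M²+3T²).
√(4M²+3T²) = √(4×(1.440×10^6)² + 3×(4.880×10^6)²) = 8.930×10^6 N·mm.
d³ = 16×8.930×10^6/(π×70.18) = 648000 mm³.
d = 86.54 mm.

d = 86.5 mm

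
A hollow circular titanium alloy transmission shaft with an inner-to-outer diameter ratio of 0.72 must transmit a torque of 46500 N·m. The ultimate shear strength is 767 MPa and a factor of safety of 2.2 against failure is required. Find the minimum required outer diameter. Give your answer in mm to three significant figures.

d_o = 97.6 mm

τ_allow = 767/2.2 = 348.6 MPa.
For a hollow shaft τ = 16T/[πd_o³(1−k⁴)] with k = 0.72, so 1−k⁴ = 0.7313.
d_o³ = 16T/[π τ_allow (1−k⁴)] = 16×4.6500×10^7/(π×348.6×0.7313) = 928900 mm³.
d_o = 97.57 mm.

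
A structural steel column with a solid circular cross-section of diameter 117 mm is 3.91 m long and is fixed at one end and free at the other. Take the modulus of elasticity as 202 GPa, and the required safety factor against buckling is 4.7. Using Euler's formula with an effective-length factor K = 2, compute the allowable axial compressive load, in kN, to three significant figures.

I = πd⁴/64 = π×117⁴/64 = 9.198×10^6 mm⁴.
Effective length L_e = KL = 2×3.91 m = 7820 mm.
Euler critical load P_cr = π²EI/L_e² = π²×202000×9.198×10^6/7820² = 299900 N.
P_allow = P_cr/n = 299900/4.7 = 63800 N.

P_allow = 63.8 kN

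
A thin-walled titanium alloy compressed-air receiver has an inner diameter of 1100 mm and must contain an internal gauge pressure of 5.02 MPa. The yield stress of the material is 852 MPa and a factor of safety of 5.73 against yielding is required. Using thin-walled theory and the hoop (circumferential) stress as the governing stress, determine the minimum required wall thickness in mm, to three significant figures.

σ_allow = 852/5.73 = 148.7 MPa.
Hoop stress σ_h = pD/(2t), so t = pD/(2σ_allow) = 5.02×1100/(2×148.7) = 18.57 mm.

t = 18.6 mm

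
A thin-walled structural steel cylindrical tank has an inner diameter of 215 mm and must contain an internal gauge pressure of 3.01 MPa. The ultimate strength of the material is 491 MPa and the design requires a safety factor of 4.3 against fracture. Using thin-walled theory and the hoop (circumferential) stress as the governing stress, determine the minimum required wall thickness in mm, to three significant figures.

σ_allow = 491/4.3 = 114.2 MPa.
Hoop stress σ_h = pD/(2t), so t = pD/(2σ_allow) = 3.01×215/(2×114.2) = 2.834 mm.

t = 2.83 mm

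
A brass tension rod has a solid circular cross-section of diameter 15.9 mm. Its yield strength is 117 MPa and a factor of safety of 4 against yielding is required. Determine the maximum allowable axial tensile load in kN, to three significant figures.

σ_allow = 117/4 = 29.25 MPa.
A = πd²/4 = π×15.9²/4 = 198.6 mm².
F_allow = σ_allow × A = 29.25×198.6 = 5808 N.

F_allow = 5.81 kN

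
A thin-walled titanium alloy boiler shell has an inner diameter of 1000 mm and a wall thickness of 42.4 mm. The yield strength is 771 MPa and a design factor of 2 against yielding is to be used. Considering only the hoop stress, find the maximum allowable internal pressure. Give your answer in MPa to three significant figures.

p_allow = 32.7 MPa

σ_allow = 771/2 = 385.5 MPa.
σ_h = pD/(2t) → p_allow = 2σ_allow t/D = 2×385.5×42.4/1000 = 32.69 MPa.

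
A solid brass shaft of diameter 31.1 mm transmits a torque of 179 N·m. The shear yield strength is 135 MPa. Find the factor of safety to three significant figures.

n = 4.45

τ = 16T/(πd³) = 16×179000/(π×31.1³) = 30.31 MPa.
n = τ_limit/τ = 135/30.31 = 4.454.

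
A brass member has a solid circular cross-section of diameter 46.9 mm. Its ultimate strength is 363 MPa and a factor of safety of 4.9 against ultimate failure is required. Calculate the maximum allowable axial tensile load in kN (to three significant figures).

σ_allow = 363/4.9 = 74.08 MPa.
A = πd²/4 = π×46.9²/4 = 1728 mm².
F_allow = σ_allow × A = 74.08×1728 = 128000 N.

F_allow = 128 kN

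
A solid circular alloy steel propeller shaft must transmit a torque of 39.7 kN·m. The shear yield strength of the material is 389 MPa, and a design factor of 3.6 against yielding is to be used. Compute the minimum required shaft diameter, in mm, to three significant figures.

Allowable shear stress τ_allow = 389/3.6 = 108.1 MPa.
For a solid shaft τ = 16T/(πd³), so d³ = 16T/(π τ_allow) = 16×3.9700×10^7/(π×108.1) = 1.871×10^6 mm³.
d = (1.871×10^6)^(1/3) = 123.2 mm.

d = 123 mm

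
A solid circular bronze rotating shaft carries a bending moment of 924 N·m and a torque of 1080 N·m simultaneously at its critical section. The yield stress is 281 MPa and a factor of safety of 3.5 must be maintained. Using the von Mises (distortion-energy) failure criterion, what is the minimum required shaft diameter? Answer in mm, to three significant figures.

σ_allow = σ_y/n = 281/3.5 = 80.29 MPa.
For a solid shaft σ_b = 32M/(πd³) and τ = 16T/(πd³), so the von Mises stress is σ' = (16/πd³)·√(4M²+3T²).
√(4M²+3T²) = √(4×(924000)² + 3×(1.080×10^6)²) = 2.630×10^6 N·mm.
d³ = 16×2.630×10^6/(π×80.29) = 166800 mm³.
d = 55.05 mm.

d = 55.0 mm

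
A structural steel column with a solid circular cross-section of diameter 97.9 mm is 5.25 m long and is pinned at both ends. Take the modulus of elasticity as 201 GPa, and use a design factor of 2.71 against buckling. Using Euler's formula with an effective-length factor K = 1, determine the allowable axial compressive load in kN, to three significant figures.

P_allow = 120 kN

I = πd⁴/64 = π×97.9⁴/64 = 4.509×10^6 mm⁴.
Effective length L_e = KL = 1×5.25 m = 5250 mm.
Euler critical load P_cr = π²EI/L_e² = π²×201000×4.509×10^6/5250² = 324500 N.
P_allow = P_cr/n = 324500/2.71 = 119800 N.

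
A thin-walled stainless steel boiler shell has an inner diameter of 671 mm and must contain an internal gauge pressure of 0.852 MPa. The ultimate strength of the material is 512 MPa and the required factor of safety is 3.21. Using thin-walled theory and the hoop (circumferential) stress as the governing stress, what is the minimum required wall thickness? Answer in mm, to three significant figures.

t = 1.79 mm

σ_allow = 512/3.21 = 159.5 MPa.
Hoop stress σ_h = pD/(2t), so t = pD/(2σ_allow) = 0.852×671/(2×159.5) = 1.792 mm.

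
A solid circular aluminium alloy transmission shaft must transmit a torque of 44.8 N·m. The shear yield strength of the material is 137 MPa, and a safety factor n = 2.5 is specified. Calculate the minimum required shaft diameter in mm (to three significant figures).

Allowable shear stress τ_allow = 137/2.5 = 54.80 MPa.
For a solid shaft τ = 16T/(πd³), so d³ = 16T/(π τ_allow) = 16×44800/(π×54.80) = 4164 mm³.
d = (4164)^(1/3) = 16.09 mm.

d = 16.1 mm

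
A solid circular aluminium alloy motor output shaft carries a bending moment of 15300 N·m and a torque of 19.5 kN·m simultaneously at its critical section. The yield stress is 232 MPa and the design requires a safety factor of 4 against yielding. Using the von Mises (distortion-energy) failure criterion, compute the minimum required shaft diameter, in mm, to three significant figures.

σ_allow = σ_y/n = 232/4 = 58.00 MPa.
For a solid shaft σ_b = 32M/(πd³) and τ = 16T/(πd³), so the von Mises stress is σ' = (16/πd³)·√(4M²+3T²).
√(4M²+3T²) = √(4×(1.530×10^7)² + 3×(1.950×10^7)²) = 4.558×10^7 N·mm.
d³ = 16×4.558×10^7/(π×58.00) = 4.002×10^6 mm³.
d = 158.8 mm.

d = 159 mm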